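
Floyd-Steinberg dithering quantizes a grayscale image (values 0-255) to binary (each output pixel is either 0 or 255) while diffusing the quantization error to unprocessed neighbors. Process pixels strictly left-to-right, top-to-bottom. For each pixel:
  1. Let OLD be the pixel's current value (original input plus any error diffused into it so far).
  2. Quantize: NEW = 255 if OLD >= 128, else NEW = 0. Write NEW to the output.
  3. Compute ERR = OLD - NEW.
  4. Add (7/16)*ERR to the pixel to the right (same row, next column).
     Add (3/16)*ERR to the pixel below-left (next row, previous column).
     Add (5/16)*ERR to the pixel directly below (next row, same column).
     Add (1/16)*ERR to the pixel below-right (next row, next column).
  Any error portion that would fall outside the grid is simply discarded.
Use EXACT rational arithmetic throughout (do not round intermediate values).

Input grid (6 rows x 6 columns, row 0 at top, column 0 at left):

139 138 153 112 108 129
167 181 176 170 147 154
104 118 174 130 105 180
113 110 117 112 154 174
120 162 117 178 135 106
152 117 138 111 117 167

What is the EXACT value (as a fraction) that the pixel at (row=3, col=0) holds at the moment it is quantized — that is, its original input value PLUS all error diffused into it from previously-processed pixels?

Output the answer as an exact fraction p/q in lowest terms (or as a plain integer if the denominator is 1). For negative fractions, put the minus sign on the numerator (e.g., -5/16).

Answer: 633679867/4194304

Derivation:
(0,0): OLD=139 → NEW=255, ERR=-116
(0,1): OLD=349/4 → NEW=0, ERR=349/4
(0,2): OLD=12235/64 → NEW=255, ERR=-4085/64
(0,3): OLD=86093/1024 → NEW=0, ERR=86093/1024
(0,4): OLD=2372123/16384 → NEW=255, ERR=-1805797/16384
(0,5): OLD=21175997/262144 → NEW=0, ERR=21175997/262144
(1,0): OLD=9415/64 → NEW=255, ERR=-6905/64
(1,1): OLD=72625/512 → NEW=255, ERR=-57935/512
(1,2): OLD=2093317/16384 → NEW=0, ERR=2093317/16384
(1,3): OLD=14910497/65536 → NEW=255, ERR=-1801183/65536
(1,4): OLD=507233603/4194304 → NEW=0, ERR=507233603/4194304
(1,5): OLD=15117196005/67108864 → NEW=255, ERR=-1995564315/67108864
(2,0): OLD=401963/8192 → NEW=0, ERR=401963/8192
(2,1): OLD=31803145/262144 → NEW=0, ERR=31803145/262144
(2,2): OLD=1068619355/4194304 → NEW=255, ERR=-928165/4194304
(2,3): OLD=5099433283/33554432 → NEW=255, ERR=-3456946877/33554432
(2,4): OLD=97093219145/1073741824 → NEW=0, ERR=97093219145/1073741824
(2,5): OLD=3742235644303/17179869184 → NEW=255, ERR=-638630997617/17179869184
(3,0): OLD=633679867/4194304 → NEW=255, ERR=-435867653/4194304
Target (3,0): original=113, with diffused error = 633679867/4194304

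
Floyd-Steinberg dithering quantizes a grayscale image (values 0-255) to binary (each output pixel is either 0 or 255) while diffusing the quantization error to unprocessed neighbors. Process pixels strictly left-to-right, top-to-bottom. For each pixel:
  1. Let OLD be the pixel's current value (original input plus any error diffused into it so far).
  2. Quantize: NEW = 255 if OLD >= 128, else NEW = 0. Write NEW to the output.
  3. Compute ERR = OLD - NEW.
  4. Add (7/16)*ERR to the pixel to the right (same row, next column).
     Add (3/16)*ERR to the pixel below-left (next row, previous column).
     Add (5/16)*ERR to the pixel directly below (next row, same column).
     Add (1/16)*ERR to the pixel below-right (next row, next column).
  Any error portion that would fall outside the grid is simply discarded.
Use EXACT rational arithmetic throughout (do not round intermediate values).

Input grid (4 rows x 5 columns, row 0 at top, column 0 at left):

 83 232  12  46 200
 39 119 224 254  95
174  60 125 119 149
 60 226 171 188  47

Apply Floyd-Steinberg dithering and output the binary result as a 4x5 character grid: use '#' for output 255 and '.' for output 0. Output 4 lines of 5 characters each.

(0,0): OLD=83 → NEW=0, ERR=83
(0,1): OLD=4293/16 → NEW=255, ERR=213/16
(0,2): OLD=4563/256 → NEW=0, ERR=4563/256
(0,3): OLD=220357/4096 → NEW=0, ERR=220357/4096
(0,4): OLD=14649699/65536 → NEW=255, ERR=-2061981/65536
(1,0): OLD=17263/256 → NEW=0, ERR=17263/256
(1,1): OLD=330121/2048 → NEW=255, ERR=-192119/2048
(1,2): OLD=13071037/65536 → NEW=255, ERR=-3640643/65536
(1,3): OLD=63366137/262144 → NEW=255, ERR=-3480583/262144
(1,4): OLD=346958027/4194304 → NEW=0, ERR=346958027/4194304
(2,0): OLD=5815795/32768 → NEW=255, ERR=-2540045/32768
(2,1): OLD=-9887711/1048576 → NEW=0, ERR=-9887711/1048576
(2,2): OLD=1596554659/16777216 → NEW=0, ERR=1596554659/16777216
(2,3): OLD=45237407033/268435456 → NEW=255, ERR=-23213634247/268435456
(2,4): OLD=584917139023/4294967296 → NEW=255, ERR=-510299521457/4294967296
(3,0): OLD=570562627/16777216 → NEW=0, ERR=570562627/16777216
(3,1): OLD=33679247751/134217728 → NEW=255, ERR=-546272889/134217728
(3,2): OLD=782343803133/4294967296 → NEW=255, ERR=-312872857347/4294967296
(3,3): OLD=968735039189/8589934592 → NEW=0, ERR=968735039189/8589934592
(3,4): OLD=7394944577033/137438953472 → NEW=0, ERR=7394944577033/137438953472
Row 0: .#..#
Row 1: .###.
Row 2: #..##
Row 3: .##..

Answer: .#..#
.###.
#..##
.##..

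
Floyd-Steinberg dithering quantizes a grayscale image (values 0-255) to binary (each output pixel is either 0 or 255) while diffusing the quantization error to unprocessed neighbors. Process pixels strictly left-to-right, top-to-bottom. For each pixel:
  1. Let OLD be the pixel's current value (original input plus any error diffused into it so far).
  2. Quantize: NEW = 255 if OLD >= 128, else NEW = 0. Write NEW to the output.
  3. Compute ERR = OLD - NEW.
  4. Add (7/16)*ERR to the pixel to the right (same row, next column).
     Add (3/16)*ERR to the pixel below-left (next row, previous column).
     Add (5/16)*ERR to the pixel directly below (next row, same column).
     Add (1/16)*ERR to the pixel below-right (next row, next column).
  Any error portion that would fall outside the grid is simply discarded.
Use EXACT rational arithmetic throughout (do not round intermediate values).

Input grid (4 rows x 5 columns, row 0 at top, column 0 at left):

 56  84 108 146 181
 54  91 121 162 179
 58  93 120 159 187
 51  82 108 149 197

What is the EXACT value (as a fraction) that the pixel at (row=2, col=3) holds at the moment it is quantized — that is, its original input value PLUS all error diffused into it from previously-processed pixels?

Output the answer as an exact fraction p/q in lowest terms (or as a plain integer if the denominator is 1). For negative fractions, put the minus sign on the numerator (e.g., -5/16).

(0,0): OLD=56 → NEW=0, ERR=56
(0,1): OLD=217/2 → NEW=0, ERR=217/2
(0,2): OLD=4975/32 → NEW=255, ERR=-3185/32
(0,3): OLD=52457/512 → NEW=0, ERR=52457/512
(0,4): OLD=1849951/8192 → NEW=255, ERR=-239009/8192
(1,0): OLD=2939/32 → NEW=0, ERR=2939/32
(1,1): OLD=38381/256 → NEW=255, ERR=-26899/256
(1,2): OLD=572769/8192 → NEW=0, ERR=572769/8192
(1,3): OLD=6976805/32768 → NEW=255, ERR=-1379035/32768
(1,4): OLD=82771375/524288 → NEW=255, ERR=-50922065/524288
(2,0): OLD=274431/4096 → NEW=0, ERR=274431/4096
(2,1): OLD=14198581/131072 → NEW=0, ERR=14198581/131072
(2,2): OLD=366549119/2097152 → NEW=255, ERR=-168224641/2097152
(2,3): OLD=3251855085/33554432 → NEW=0, ERR=3251855085/33554432
Target (2,3): original=159, with diffused error = 3251855085/33554432

Answer: 3251855085/33554432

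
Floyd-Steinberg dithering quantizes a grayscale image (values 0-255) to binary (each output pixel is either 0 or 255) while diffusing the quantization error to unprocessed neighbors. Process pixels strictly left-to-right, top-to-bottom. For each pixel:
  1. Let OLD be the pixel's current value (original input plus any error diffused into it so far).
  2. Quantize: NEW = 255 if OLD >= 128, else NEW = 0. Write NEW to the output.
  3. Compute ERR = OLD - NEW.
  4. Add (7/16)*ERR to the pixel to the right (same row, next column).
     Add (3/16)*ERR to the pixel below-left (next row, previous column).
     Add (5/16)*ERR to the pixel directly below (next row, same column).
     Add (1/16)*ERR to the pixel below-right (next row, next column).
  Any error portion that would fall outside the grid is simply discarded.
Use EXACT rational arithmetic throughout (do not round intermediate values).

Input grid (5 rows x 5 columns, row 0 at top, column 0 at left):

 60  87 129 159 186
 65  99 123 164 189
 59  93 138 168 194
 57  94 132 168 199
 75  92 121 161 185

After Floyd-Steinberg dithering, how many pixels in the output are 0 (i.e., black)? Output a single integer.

(0,0): OLD=60 → NEW=0, ERR=60
(0,1): OLD=453/4 → NEW=0, ERR=453/4
(0,2): OLD=11427/64 → NEW=255, ERR=-4893/64
(0,3): OLD=128565/1024 → NEW=0, ERR=128565/1024
(0,4): OLD=3947379/16384 → NEW=255, ERR=-230541/16384
(1,0): OLD=6719/64 → NEW=0, ERR=6719/64
(1,1): OLD=86905/512 → NEW=255, ERR=-43655/512
(1,2): OLD=1514285/16384 → NEW=0, ERR=1514285/16384
(1,3): OLD=15483145/65536 → NEW=255, ERR=-1228535/65536
(1,4): OLD=193198459/1048576 → NEW=255, ERR=-74188421/1048576
(2,0): OLD=621123/8192 → NEW=0, ERR=621123/8192
(2,1): OLD=32353233/262144 → NEW=0, ERR=32353233/262144
(2,2): OLD=889335603/4194304 → NEW=255, ERR=-180211917/4194304
(2,3): OLD=9117070441/67108864 → NEW=255, ERR=-7995689879/67108864
(2,4): OLD=127337770143/1073741824 → NEW=0, ERR=127337770143/1073741824
(3,0): OLD=435514707/4194304 → NEW=0, ERR=435514707/4194304
(3,1): OLD=5861237015/33554432 → NEW=255, ERR=-2695143145/33554432
(3,2): OLD=73880321389/1073741824 → NEW=0, ERR=73880321389/1073741824
(3,3): OLD=387450517749/2147483648 → NEW=255, ERR=-160157812491/2147483648
(3,4): OLD=6733998873097/34359738368 → NEW=255, ERR=-2027734410743/34359738368
(4,0): OLD=49600477245/536870912 → NEW=0, ERR=49600477245/536870912
(4,1): OLD=2176864472317/17179869184 → NEW=0, ERR=2176864472317/17179869184
(4,2): OLD=49185002967539/274877906944 → NEW=255, ERR=-20908863303181/274877906944
(4,3): OLD=429470181588989/4398046511104 → NEW=0, ERR=429470181588989/4398046511104
(4,4): OLD=14398755721133675/70368744177664 → NEW=255, ERR=-3545274044170645/70368744177664
Output grid:
  Row 0: ..#.#  (3 black, running=3)
  Row 1: .#.##  (2 black, running=5)
  Row 2: ..##.  (3 black, running=8)
  Row 3: .#.##  (2 black, running=10)
  Row 4: ..#.#  (3 black, running=13)

Answer: 13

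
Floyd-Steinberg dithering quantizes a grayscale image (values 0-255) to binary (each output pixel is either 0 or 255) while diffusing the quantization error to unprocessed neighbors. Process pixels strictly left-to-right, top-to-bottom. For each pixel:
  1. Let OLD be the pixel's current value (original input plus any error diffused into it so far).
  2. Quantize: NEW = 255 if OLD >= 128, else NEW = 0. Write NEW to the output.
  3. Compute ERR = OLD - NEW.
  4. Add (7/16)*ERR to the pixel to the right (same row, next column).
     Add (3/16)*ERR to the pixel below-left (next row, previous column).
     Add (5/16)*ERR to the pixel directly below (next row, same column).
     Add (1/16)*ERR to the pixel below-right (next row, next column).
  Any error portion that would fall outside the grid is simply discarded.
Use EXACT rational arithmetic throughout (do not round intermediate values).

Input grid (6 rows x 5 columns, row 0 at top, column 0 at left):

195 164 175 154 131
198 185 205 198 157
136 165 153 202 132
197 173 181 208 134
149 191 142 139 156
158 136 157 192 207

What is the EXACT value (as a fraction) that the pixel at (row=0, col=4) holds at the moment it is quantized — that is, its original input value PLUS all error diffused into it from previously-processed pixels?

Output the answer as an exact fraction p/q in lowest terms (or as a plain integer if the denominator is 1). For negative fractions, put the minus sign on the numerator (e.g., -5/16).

(0,0): OLD=195 → NEW=255, ERR=-60
(0,1): OLD=551/4 → NEW=255, ERR=-469/4
(0,2): OLD=7917/64 → NEW=0, ERR=7917/64
(0,3): OLD=213115/1024 → NEW=255, ERR=-48005/1024
(0,4): OLD=1810269/16384 → NEW=0, ERR=1810269/16384
Target (0,4): original=131, with diffused error = 1810269/16384

Answer: 1810269/16384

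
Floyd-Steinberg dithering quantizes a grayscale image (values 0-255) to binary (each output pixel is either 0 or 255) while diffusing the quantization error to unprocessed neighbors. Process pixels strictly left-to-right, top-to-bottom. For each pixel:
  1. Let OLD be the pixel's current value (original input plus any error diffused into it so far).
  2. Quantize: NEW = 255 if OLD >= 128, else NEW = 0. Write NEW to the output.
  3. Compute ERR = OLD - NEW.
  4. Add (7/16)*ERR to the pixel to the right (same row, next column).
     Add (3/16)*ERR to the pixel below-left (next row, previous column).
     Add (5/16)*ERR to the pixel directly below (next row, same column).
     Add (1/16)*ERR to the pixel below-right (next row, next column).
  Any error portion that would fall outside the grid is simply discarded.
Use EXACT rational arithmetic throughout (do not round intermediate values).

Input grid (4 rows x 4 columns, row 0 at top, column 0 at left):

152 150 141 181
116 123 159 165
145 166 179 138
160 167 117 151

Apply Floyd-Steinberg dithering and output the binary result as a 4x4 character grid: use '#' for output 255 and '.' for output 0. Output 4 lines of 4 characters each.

Answer: #.##
.#.#
#.#.
##.#

Derivation:
(0,0): OLD=152 → NEW=255, ERR=-103
(0,1): OLD=1679/16 → NEW=0, ERR=1679/16
(0,2): OLD=47849/256 → NEW=255, ERR=-17431/256
(0,3): OLD=619359/4096 → NEW=255, ERR=-425121/4096
(1,0): OLD=26493/256 → NEW=0, ERR=26493/256
(1,1): OLD=372459/2048 → NEW=255, ERR=-149781/2048
(1,2): OLD=6083271/65536 → NEW=0, ERR=6083271/65536
(1,3): OLD=177125921/1048576 → NEW=255, ERR=-90260959/1048576
(2,0): OLD=5361737/32768 → NEW=255, ERR=-2994103/32768
(2,1): OLD=133213235/1048576 → NEW=0, ERR=133213235/1048576
(2,2): OLD=509350655/2097152 → NEW=255, ERR=-25423105/2097152
(2,3): OLD=3744604963/33554432 → NEW=0, ERR=3744604963/33554432
(3,0): OLD=2604937785/16777216 → NEW=255, ERR=-1673252295/16777216
(3,1): OLD=41629878631/268435456 → NEW=255, ERR=-26821162649/268435456
(3,2): OLD=422465355161/4294967296 → NEW=0, ERR=422465355161/4294967296
(3,3): OLD=15678379130543/68719476736 → NEW=255, ERR=-1845087437137/68719476736
Row 0: #.##
Row 1: .#.#
Row 2: #.#.
Row 3: ##.#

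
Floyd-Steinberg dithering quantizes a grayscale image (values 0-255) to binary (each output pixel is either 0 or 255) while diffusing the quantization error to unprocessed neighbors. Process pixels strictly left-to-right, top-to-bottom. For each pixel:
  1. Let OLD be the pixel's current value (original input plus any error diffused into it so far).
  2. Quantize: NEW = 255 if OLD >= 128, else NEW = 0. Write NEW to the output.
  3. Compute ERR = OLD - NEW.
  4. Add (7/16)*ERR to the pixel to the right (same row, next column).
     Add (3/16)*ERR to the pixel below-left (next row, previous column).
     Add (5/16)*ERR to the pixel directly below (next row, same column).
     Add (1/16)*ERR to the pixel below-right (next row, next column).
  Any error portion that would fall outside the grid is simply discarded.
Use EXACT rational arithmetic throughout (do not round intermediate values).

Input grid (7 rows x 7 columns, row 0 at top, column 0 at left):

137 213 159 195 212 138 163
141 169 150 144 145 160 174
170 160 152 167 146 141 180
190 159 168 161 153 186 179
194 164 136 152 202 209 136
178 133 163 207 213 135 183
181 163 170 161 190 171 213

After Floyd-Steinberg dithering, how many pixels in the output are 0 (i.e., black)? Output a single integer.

Answer: 15

Derivation:
(0,0): OLD=137 → NEW=255, ERR=-118
(0,1): OLD=1291/8 → NEW=255, ERR=-749/8
(0,2): OLD=15109/128 → NEW=0, ERR=15109/128
(0,3): OLD=505123/2048 → NEW=255, ERR=-17117/2048
(0,4): OLD=6826997/32768 → NEW=255, ERR=-1528843/32768
(0,5): OLD=61649843/524288 → NEW=0, ERR=61649843/524288
(0,6): OLD=1798892005/8388608 → NEW=255, ERR=-340203035/8388608
(1,0): OLD=11081/128 → NEW=0, ERR=11081/128
(1,1): OLD=196991/1024 → NEW=255, ERR=-64129/1024
(1,2): OLD=4983019/32768 → NEW=255, ERR=-3372821/32768
(1,3): OLD=12449935/131072 → NEW=0, ERR=12449935/131072
(1,4): OLD=1623206477/8388608 → NEW=255, ERR=-515888563/8388608
(1,5): OLD=10691805533/67108864 → NEW=255, ERR=-6420954787/67108864
(1,6): OLD=136167452371/1073741824 → NEW=0, ERR=136167452371/1073741824
(2,0): OLD=3036133/16384 → NEW=255, ERR=-1141787/16384
(2,1): OLD=50358695/524288 → NEW=0, ERR=50358695/524288
(2,2): OLD=1474318773/8388608 → NEW=255, ERR=-664776267/8388608
(2,3): OLD=9666899021/67108864 → NEW=255, ERR=-7445861299/67108864
(2,4): OLD=35560618525/536870912 → NEW=0, ERR=35560618525/536870912
(2,5): OLD=2749002452383/17179869184 → NEW=255, ERR=-1631864189537/17179869184
(2,6): OLD=47304605687369/274877906944 → NEW=255, ERR=-22789260583351/274877906944
(3,0): OLD=1562225685/8388608 → NEW=255, ERR=-576869355/8388608
(3,1): OLD=9376152561/67108864 → NEW=255, ERR=-7736607759/67108864
(3,2): OLD=41874825251/536870912 → NEW=0, ERR=41874825251/536870912
(3,3): OLD=360601242149/2147483648 → NEW=255, ERR=-187007088091/2147483648
(3,4): OLD=30471888732181/274877906944 → NEW=0, ERR=30471888732181/274877906944
(3,5): OLD=425314995981199/2199023255552 → NEW=255, ERR=-135435934184561/2199023255552
(3,6): OLD=4229502025014225/35184372088832 → NEW=0, ERR=4229502025014225/35184372088832
(4,0): OLD=162021316379/1073741824 → NEW=255, ERR=-111782848741/1073741824
(4,1): OLD=1593499658335/17179869184 → NEW=0, ERR=1593499658335/17179869184
(4,2): OLD=48769123292401/274877906944 → NEW=255, ERR=-21324742978319/274877906944
(4,3): OLD=256200454593195/2199023255552 → NEW=0, ERR=256200454593195/2199023255552
(4,4): OLD=4760859416312401/17592186044416 → NEW=255, ERR=274851974986321/17592186044416
(4,5): OLD=127258501012859665/562949953421312 → NEW=255, ERR=-16293737109574895/562949953421312
(4,6): OLD=1414611501727641031/9007199254740992 → NEW=255, ERR=-882224308231311929/9007199254740992
(5,0): OLD=44766138511757/274877906944 → NEW=255, ERR=-25327727758963/274877906944
(5,1): OLD=221267713059119/2199023255552 → NEW=0, ERR=221267713059119/2199023255552
(5,2): OLD=3701753121403577/17592186044416 → NEW=255, ERR=-784254319922503/17592186044416
(5,3): OLD=31241665248861309/140737488355328 → NEW=255, ERR=-4646394281747331/140737488355328
(5,4): OLD=1849116822415850623/9007199254740992 → NEW=255, ERR=-447718987543102337/9007199254740992
(5,5): OLD=6256034897585947663/72057594037927936 → NEW=0, ERR=6256034897585947663/72057594037927936
(5,6): OLD=217402308946876566529/1152921504606846976 → NEW=255, ERR=-76592674727869412351/1152921504606846976
(6,0): OLD=6019065376897429/35184372088832 → NEW=255, ERR=-2952949505754731/35184372088832
(6,1): OLD=80844137839437977/562949953421312 → NEW=255, ERR=-62708100282996583/562949953421312
(6,2): OLD=967674283299558571/9007199254740992 → NEW=0, ERR=967674283299558571/9007199254740992
(6,3): OLD=13372361959360465461/72057594037927936 → NEW=255, ERR=-5002324520311158219/72057594037927936
(6,4): OLD=22814900693987741743/144115188075855872 → NEW=255, ERR=-13934472265355505617/144115188075855872
(6,5): OLD=2587459526962175488635/18446744073709551616 → NEW=255, ERR=-2116460211833760173445/18446744073709551616
(6,6): OLD=43525413275918280306861/295147905179352825856 → NEW=255, ERR=-31737302544816690286419/295147905179352825856
Output grid:
  Row 0: ##.##.#  (2 black, running=2)
  Row 1: .##.##.  (3 black, running=5)
  Row 2: #.##.##  (2 black, running=7)
  Row 3: ##.#.#.  (3 black, running=10)
  Row 4: #.#.###  (2 black, running=12)
  Row 5: #.###.#  (2 black, running=14)
  Row 6: ##.####  (1 black, running=15)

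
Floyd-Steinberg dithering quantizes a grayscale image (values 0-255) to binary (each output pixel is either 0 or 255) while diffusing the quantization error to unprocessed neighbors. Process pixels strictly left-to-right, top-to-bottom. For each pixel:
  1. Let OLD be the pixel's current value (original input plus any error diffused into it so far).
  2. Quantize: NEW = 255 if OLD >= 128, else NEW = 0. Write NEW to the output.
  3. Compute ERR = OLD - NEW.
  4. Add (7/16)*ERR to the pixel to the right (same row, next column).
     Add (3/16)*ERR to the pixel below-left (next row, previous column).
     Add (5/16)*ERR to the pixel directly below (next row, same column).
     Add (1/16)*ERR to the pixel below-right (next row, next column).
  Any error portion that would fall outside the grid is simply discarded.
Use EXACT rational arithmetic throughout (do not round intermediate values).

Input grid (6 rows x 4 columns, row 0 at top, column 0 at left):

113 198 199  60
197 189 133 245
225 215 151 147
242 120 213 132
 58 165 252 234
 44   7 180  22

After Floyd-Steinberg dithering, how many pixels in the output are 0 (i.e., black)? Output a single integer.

(0,0): OLD=113 → NEW=0, ERR=113
(0,1): OLD=3959/16 → NEW=255, ERR=-121/16
(0,2): OLD=50097/256 → NEW=255, ERR=-15183/256
(0,3): OLD=139479/4096 → NEW=0, ERR=139479/4096
(1,0): OLD=59109/256 → NEW=255, ERR=-6171/256
(1,1): OLD=352323/2048 → NEW=255, ERR=-169917/2048
(1,2): OLD=5510271/65536 → NEW=0, ERR=5510271/65536
(1,3): OLD=302744489/1048576 → NEW=255, ERR=35357609/1048576
(2,0): OLD=6616209/32768 → NEW=255, ERR=-1739631/32768
(2,1): OLD=188853323/1048576 → NEW=255, ERR=-78533557/1048576
(2,2): OLD=305440215/2097152 → NEW=255, ERR=-229333545/2097152
(2,3): OLD=3857071451/33554432 → NEW=0, ERR=3857071451/33554432
(3,0): OLD=3546144641/16777216 → NEW=255, ERR=-732045439/16777216
(3,1): OLD=14410555935/268435456 → NEW=0, ERR=14410555935/268435456
(3,2): OLD=941393581025/4294967296 → NEW=255, ERR=-153823079455/4294967296
(3,3): OLD=9993060001447/68719476736 → NEW=255, ERR=-7530406566233/68719476736
(4,0): OLD=233776135853/4294967296 → NEW=0, ERR=233776135853/4294967296
(4,1): OLD=6739559108231/34359738368 → NEW=255, ERR=-2022174175609/34359738368
(4,2): OLD=217558528005287/1099511627776 → NEW=255, ERR=-62816937077593/1099511627776
(4,3): OLD=3035041741211073/17592186044416 → NEW=255, ERR=-1450965700115007/17592186044416
(5,0): OLD=27473778718365/549755813888 → NEW=0, ERR=27473778718365/549755813888
(5,1): OLD=55626215816171/17592186044416 → NEW=0, ERR=55626215816171/17592186044416
(5,2): OLD=1270039814817719/8796093022208 → NEW=255, ERR=-972963905845321/8796093022208
(5,3): OLD=-15688944688016585/281474976710656 → NEW=0, ERR=-15688944688016585/281474976710656
Output grid:
  Row 0: .##.  (2 black, running=2)
  Row 1: ##.#  (1 black, running=3)
  Row 2: ###.  (1 black, running=4)
  Row 3: #.##  (1 black, running=5)
  Row 4: .###  (1 black, running=6)
  Row 5: ..#.  (3 black, running=9)

Answer: 9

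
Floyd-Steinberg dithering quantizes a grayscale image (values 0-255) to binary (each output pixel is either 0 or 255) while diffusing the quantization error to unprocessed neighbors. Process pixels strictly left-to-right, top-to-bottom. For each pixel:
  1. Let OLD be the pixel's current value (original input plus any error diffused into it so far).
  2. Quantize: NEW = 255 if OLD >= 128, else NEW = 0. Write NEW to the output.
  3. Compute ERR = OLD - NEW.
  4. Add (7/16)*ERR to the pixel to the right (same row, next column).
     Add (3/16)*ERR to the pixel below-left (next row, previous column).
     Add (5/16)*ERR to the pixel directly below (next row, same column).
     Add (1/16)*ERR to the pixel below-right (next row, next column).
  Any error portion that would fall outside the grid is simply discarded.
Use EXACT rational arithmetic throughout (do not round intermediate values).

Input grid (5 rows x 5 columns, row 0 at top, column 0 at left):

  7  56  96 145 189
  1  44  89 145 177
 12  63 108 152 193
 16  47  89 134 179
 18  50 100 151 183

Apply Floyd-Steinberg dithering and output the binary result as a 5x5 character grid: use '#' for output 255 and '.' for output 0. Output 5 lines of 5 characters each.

(0,0): OLD=7 → NEW=0, ERR=7
(0,1): OLD=945/16 → NEW=0, ERR=945/16
(0,2): OLD=31191/256 → NEW=0, ERR=31191/256
(0,3): OLD=812257/4096 → NEW=255, ERR=-232223/4096
(0,4): OLD=10760743/65536 → NEW=255, ERR=-5950937/65536
(1,0): OLD=3651/256 → NEW=0, ERR=3651/256
(1,1): OLD=188373/2048 → NEW=0, ERR=188373/2048
(1,2): OLD=10510457/65536 → NEW=255, ERR=-6201223/65536
(1,3): OLD=20047301/262144 → NEW=0, ERR=20047301/262144
(1,4): OLD=748841903/4194304 → NEW=255, ERR=-320705617/4194304
(2,0): OLD=1104375/32768 → NEW=0, ERR=1104375/32768
(2,1): OLD=93992205/1048576 → NEW=0, ERR=93992205/1048576
(2,2): OLD=2310801511/16777216 → NEW=255, ERR=-1967388569/16777216
(2,3): OLD=28009625157/268435456 → NEW=0, ERR=28009625157/268435456
(2,4): OLD=942898703011/4294967296 → NEW=255, ERR=-152317957469/4294967296
(3,0): OLD=727112071/16777216 → NEW=0, ERR=727112071/16777216
(3,1): OLD=9944450811/134217728 → NEW=0, ERR=9944450811/134217728
(3,2): OLD=472174195129/4294967296 → NEW=0, ERR=472174195129/4294967296
(3,3): OLD=1724224239377/8589934592 → NEW=255, ERR=-466209081583/8589934592
(3,4): OLD=20711237530741/137438953472 → NEW=255, ERR=-14335695604619/137438953472
(4,0): OLD=97572540937/2147483648 → NEW=0, ERR=97572540937/2147483648
(4,1): OLD=7995764815241/68719476736 → NEW=0, ERR=7995764815241/68719476736
(4,2): OLD=197597992951847/1099511627776 → NEW=255, ERR=-82777472131033/1099511627776
(4,3): OLD=1555423875018633/17592186044416 → NEW=0, ERR=1555423875018633/17592186044416
(4,4): OLD=52268246477142335/281474976710656 → NEW=255, ERR=-19507872584074945/281474976710656
Row 0: ...##
Row 1: ..#.#
Row 2: ..#.#
Row 3: ...##
Row 4: ..#.#

Answer: ...##
..#.#
..#.#
...##
..#.#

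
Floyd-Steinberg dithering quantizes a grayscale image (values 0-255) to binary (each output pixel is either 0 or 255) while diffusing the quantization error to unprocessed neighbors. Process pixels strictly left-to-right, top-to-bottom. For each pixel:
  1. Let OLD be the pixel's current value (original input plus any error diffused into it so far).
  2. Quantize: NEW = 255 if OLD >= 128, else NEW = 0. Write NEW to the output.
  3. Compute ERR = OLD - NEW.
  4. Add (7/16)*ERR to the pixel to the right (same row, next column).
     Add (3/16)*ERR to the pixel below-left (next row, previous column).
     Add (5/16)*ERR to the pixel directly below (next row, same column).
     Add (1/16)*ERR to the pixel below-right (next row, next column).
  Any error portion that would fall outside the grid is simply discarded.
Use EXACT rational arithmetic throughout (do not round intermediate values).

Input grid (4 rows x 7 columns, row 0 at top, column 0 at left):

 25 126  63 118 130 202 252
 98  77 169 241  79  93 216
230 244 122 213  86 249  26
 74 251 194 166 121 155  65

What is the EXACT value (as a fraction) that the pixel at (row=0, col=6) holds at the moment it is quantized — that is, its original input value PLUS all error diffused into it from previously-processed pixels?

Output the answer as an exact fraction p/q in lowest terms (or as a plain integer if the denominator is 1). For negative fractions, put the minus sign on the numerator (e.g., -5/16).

(0,0): OLD=25 → NEW=0, ERR=25
(0,1): OLD=2191/16 → NEW=255, ERR=-1889/16
(0,2): OLD=2905/256 → NEW=0, ERR=2905/256
(0,3): OLD=503663/4096 → NEW=0, ERR=503663/4096
(0,4): OLD=12045321/65536 → NEW=255, ERR=-4666359/65536
(0,5): OLD=179147839/1048576 → NEW=255, ERR=-88239041/1048576
(0,6): OLD=3610185145/16777216 → NEW=255, ERR=-668004935/16777216
Target (0,6): original=252, with diffused error = 3610185145/16777216

Answer: 3610185145/16777216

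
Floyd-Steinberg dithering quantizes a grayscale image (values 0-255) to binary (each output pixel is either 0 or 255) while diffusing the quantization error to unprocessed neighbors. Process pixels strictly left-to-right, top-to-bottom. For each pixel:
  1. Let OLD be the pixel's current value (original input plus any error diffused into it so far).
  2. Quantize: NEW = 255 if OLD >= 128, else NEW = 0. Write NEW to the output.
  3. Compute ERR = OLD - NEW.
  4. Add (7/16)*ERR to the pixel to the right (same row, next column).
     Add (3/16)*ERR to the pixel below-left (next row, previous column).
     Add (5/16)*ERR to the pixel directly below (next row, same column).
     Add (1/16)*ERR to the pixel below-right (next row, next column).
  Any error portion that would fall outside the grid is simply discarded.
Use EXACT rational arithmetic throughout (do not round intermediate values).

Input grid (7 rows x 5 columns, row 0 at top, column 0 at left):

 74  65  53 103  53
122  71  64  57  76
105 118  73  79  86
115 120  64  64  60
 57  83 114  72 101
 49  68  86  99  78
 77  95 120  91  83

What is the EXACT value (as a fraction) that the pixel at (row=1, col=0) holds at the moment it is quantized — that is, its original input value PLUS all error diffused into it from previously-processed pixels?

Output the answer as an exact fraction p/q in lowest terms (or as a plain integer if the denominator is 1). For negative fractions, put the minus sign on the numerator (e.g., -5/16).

Answer: 20913/128

Derivation:
(0,0): OLD=74 → NEW=0, ERR=74
(0,1): OLD=779/8 → NEW=0, ERR=779/8
(0,2): OLD=12237/128 → NEW=0, ERR=12237/128
(0,3): OLD=296603/2048 → NEW=255, ERR=-225637/2048
(0,4): OLD=157245/32768 → NEW=0, ERR=157245/32768
(1,0): OLD=20913/128 → NEW=255, ERR=-11727/128
Target (1,0): original=122, with diffused error = 20913/128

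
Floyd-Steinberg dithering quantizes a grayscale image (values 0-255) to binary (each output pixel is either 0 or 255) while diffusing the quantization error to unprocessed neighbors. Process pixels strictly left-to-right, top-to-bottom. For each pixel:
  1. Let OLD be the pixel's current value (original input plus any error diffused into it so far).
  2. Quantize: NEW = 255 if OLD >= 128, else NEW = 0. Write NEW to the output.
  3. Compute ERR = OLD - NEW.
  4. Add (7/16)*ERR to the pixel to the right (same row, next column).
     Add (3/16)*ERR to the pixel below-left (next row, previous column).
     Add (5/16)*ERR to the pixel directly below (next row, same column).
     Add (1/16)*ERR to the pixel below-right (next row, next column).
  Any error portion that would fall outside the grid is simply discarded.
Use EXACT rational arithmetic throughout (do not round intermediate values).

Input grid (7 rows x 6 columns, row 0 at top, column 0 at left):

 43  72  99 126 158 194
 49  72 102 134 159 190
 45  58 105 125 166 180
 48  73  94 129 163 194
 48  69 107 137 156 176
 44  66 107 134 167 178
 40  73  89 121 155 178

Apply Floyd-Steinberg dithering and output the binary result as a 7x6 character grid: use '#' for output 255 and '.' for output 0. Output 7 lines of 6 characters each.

(0,0): OLD=43 → NEW=0, ERR=43
(0,1): OLD=1453/16 → NEW=0, ERR=1453/16
(0,2): OLD=35515/256 → NEW=255, ERR=-29765/256
(0,3): OLD=307741/4096 → NEW=0, ERR=307741/4096
(0,4): OLD=12508875/65536 → NEW=255, ERR=-4202805/65536
(0,5): OLD=174004109/1048576 → NEW=255, ERR=-93382771/1048576
(1,0): OLD=20343/256 → NEW=0, ERR=20343/256
(1,1): OLD=237633/2048 → NEW=0, ERR=237633/2048
(1,2): OLD=8925525/65536 → NEW=255, ERR=-7786155/65536
(1,3): OLD=22599281/262144 → NEW=0, ERR=22599281/262144
(1,4): OLD=2762766195/16777216 → NEW=255, ERR=-1515423885/16777216
(1,5): OLD=31848229685/268435456 → NEW=0, ERR=31848229685/268435456
(2,0): OLD=3001179/32768 → NEW=0, ERR=3001179/32768
(2,1): OLD=122704537/1048576 → NEW=0, ERR=122704537/1048576
(2,2): OLD=2390506507/16777216 → NEW=255, ERR=-1887683573/16777216
(2,3): OLD=10516444787/134217728 → NEW=0, ERR=10516444787/134217728
(2,4): OLD=857647240153/4294967296 → NEW=255, ERR=-237569420327/4294967296
(2,5): OLD=12866429730431/68719476736 → NEW=255, ERR=-4657036837249/68719476736
(3,0): OLD=1653608619/16777216 → NEW=0, ERR=1653608619/16777216
(3,1): OLD=18430482255/134217728 → NEW=255, ERR=-15795038385/134217728
(3,2): OLD=31523183197/1073741824 → NEW=0, ERR=31523183197/1073741824
(3,3): OLD=10234137538711/68719476736 → NEW=255, ERR=-7289329028969/68719476736
(3,4): OLD=50301423858871/549755813888 → NEW=0, ERR=50301423858871/549755813888
(3,5): OLD=1841861654028633/8796093022208 → NEW=255, ERR=-401142066634407/8796093022208
(4,0): OLD=121838444709/2147483648 → NEW=0, ERR=121838444709/2147483648
(4,1): OLD=2360888991969/34359738368 → NEW=0, ERR=2360888991969/34359738368
(4,2): OLD=130832561942611/1099511627776 → NEW=0, ERR=130832561942611/1099511627776
(4,3): OLD=3076899382112703/17592186044416 → NEW=255, ERR=-1409108059213377/17592186044416
(4,4): OLD=37821647138565551/281474976710656 → NEW=255, ERR=-33954471922651729/281474976710656
(4,5): OLD=516523829312882025/4503599627370496 → NEW=0, ERR=516523829312882025/4503599627370496
(5,0): OLD=41018998363699/549755813888 → NEW=0, ERR=41018998363699/549755813888
(5,1): OLD=2567971464257123/17592186044416 → NEW=255, ERR=-1918035977068957/17592186044416
(5,2): OLD=12069813305107185/140737488355328 → NEW=0, ERR=12069813305107185/140737488355328
(5,3): OLD=591360811691430123/4503599627370496 → NEW=255, ERR=-557057093288046357/4503599627370496
(5,4): OLD=825837577785690507/9007199254740992 → NEW=0, ERR=825837577785690507/9007199254740992
(5,5): OLD=35512061713606143687/144115188075855872 → NEW=255, ERR=-1237311245737103673/144115188075855872
(6,0): OLD=12067930875411209/281474976710656 → NEW=0, ERR=12067930875411209/281474976710656
(6,1): OLD=353216017753265109/4503599627370496 → NEW=0, ERR=353216017753265109/4503599627370496
(6,2): OLD=2163654908117949901/18014398509481984 → NEW=0, ERR=2163654908117949901/18014398509481984
(6,3): OLD=45380279575189705913/288230376151711744 → NEW=255, ERR=-28118466343496788807/288230376151711744
(6,4): OLD=607040559452620495705/4611686018427387904 → NEW=255, ERR=-568939375246363419815/4611686018427387904
(6,5): OLD=9376365194264993763791/73786976294838206464 → NEW=0, ERR=9376365194264993763791/73786976294838206464
Row 0: ..#.##
Row 1: ..#.#.
Row 2: ..#.##
Row 3: .#.#.#
Row 4: ...##.
Row 5: .#.#.#
Row 6: ...##.

Answer: ..#.##
..#.#.
..#.##
.#.#.#
...##.
.#.#.#
...##.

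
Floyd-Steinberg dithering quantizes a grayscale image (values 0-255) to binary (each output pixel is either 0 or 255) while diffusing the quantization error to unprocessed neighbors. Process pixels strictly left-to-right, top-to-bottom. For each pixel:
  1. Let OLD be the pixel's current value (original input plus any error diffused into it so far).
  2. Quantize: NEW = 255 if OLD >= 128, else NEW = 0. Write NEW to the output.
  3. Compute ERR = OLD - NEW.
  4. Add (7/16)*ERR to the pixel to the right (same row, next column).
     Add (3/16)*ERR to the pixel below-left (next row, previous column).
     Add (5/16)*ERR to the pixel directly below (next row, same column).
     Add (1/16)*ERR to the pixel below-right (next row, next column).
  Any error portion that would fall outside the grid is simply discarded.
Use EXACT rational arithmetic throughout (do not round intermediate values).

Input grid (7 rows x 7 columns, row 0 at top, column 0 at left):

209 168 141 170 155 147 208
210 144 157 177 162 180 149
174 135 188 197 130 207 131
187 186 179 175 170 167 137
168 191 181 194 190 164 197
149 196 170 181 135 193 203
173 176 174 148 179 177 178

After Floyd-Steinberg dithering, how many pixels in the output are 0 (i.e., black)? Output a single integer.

(0,0): OLD=209 → NEW=255, ERR=-46
(0,1): OLD=1183/8 → NEW=255, ERR=-857/8
(0,2): OLD=12049/128 → NEW=0, ERR=12049/128
(0,3): OLD=432503/2048 → NEW=255, ERR=-89737/2048
(0,4): OLD=4450881/32768 → NEW=255, ERR=-3904959/32768
(0,5): OLD=49735623/524288 → NEW=0, ERR=49735623/524288
(0,6): OLD=2092979825/8388608 → NEW=255, ERR=-46115215/8388608
(1,0): OLD=22469/128 → NEW=255, ERR=-10171/128
(1,1): OLD=92707/1024 → NEW=0, ERR=92707/1024
(1,2): OLD=6917791/32768 → NEW=255, ERR=-1438049/32768
(1,3): OLD=16730835/131072 → NEW=0, ERR=16730835/131072
(1,4): OLD=1641255353/8388608 → NEW=255, ERR=-497839687/8388608
(1,5): OLD=11757573961/67108864 → NEW=255, ERR=-5355186359/67108864
(1,6): OLD=127022778407/1073741824 → NEW=0, ERR=127022778407/1073741824
(2,0): OLD=2722097/16384 → NEW=255, ERR=-1455823/16384
(2,1): OLD=58312555/524288 → NEW=0, ERR=58312555/524288
(2,2): OLD=2118438273/8388608 → NEW=255, ERR=-20656767/8388608
(2,3): OLD=14894251321/67108864 → NEW=255, ERR=-2218508999/67108864
(2,4): OLD=48321957545/536870912 → NEW=0, ERR=48321957545/536870912
(2,5): OLD=4121670273283/17179869184 → NEW=255, ERR=-259196368637/17179869184
(2,6): OLD=42985525793861/274877906944 → NEW=255, ERR=-27108340476859/274877906944
(3,0): OLD=1510675681/8388608 → NEW=255, ERR=-628419359/8388608
(3,1): OLD=12211607309/67108864 → NEW=255, ERR=-4901153011/67108864
(3,2): OLD=78936962391/536870912 → NEW=255, ERR=-57965120169/536870912
(3,3): OLD=288096548001/2147483648 → NEW=255, ERR=-259511782239/2147483648
(3,4): OLD=38582570172641/274877906944 → NEW=255, ERR=-31511296098079/274877906944
(3,5): OLD=218287403004659/2199023255552 → NEW=0, ERR=218287403004659/2199023255552
(3,6): OLD=5230760042942701/35184372088832 → NEW=255, ERR=-3741254839709459/35184372088832
(4,0): OLD=140548393039/1073741824 → NEW=255, ERR=-133255772081/1073741824
(4,1): OLD=1528243969731/17179869184 → NEW=0, ERR=1528243969731/17179869184
(4,2): OLD=43693211773389/274877906944 → NEW=255, ERR=-26400654497331/274877906944
(4,3): OLD=189058435609567/2199023255552 → NEW=0, ERR=189058435609567/2199023255552
(4,4): OLD=3568555023111565/17592186044416 → NEW=255, ERR=-917452418214515/17592186044416
(4,5): OLD=81685240326782189/562949953421312 → NEW=255, ERR=-61866997795652371/562949953421312
(4,6): OLD=1097930456606844811/9007199254740992 → NEW=0, ERR=1097930456606844811/9007199254740992
(5,0): OLD=34881078277369/274877906944 → NEW=0, ERR=34881078277369/274877906944
(5,1): OLD=557564370275859/2199023255552 → NEW=255, ERR=-3186559889901/2199023255552
(5,2): OLD=2832900845466581/17592186044416 → NEW=255, ERR=-1653106595859499/17592186044416
(5,3): OLD=21247781447761097/140737488355328 → NEW=255, ERR=-14640278082847543/140737488355328
(5,4): OLD=522049692285072355/9007199254740992 → NEW=0, ERR=522049692285072355/9007199254740992
(5,5): OLD=14671637526339101427/72057594037927936 → NEW=255, ERR=-3703048953332522253/72057594037927936
(5,6): OLD=244119965308292569309/1152921504606846976 → NEW=255, ERR=-49875018366453409571/1152921504606846976
(6,0): OLD=7472579822792993/35184372088832 → NEW=255, ERR=-1499435059859167/35184372088832
(6,1): OLD=82874360036290901/562949953421312 → NEW=255, ERR=-60677878086143659/562949953421312
(6,2): OLD=701511372058421983/9007199254740992 → NEW=0, ERR=701511372058421983/9007199254740992
(6,3): OLD=11137248476449781377/72057594037927936 → NEW=255, ERR=-7237438003221842303/72057594037927936
(6,4): OLD=19748487719382512251/144115188075855872 → NEW=255, ERR=-17000885239960735109/144115188075855872
(6,5): OLD=1933977516855316722415/18446744073709551616 → NEW=0, ERR=1933977516855316722415/18446744073709551616
(6,6): OLD=61136187738542621596825/295147905179352825856 → NEW=255, ERR=-14126528082192348996455/295147905179352825856
Output grid:
  Row 0: ##.##.#  (2 black, running=2)
  Row 1: #.#.##.  (3 black, running=5)
  Row 2: #.##.##  (2 black, running=7)
  Row 3: #####.#  (1 black, running=8)
  Row 4: #.#.##.  (3 black, running=11)
  Row 5: .###.##  (2 black, running=13)
  Row 6: ##.##.#  (2 black, running=15)

Answer: 15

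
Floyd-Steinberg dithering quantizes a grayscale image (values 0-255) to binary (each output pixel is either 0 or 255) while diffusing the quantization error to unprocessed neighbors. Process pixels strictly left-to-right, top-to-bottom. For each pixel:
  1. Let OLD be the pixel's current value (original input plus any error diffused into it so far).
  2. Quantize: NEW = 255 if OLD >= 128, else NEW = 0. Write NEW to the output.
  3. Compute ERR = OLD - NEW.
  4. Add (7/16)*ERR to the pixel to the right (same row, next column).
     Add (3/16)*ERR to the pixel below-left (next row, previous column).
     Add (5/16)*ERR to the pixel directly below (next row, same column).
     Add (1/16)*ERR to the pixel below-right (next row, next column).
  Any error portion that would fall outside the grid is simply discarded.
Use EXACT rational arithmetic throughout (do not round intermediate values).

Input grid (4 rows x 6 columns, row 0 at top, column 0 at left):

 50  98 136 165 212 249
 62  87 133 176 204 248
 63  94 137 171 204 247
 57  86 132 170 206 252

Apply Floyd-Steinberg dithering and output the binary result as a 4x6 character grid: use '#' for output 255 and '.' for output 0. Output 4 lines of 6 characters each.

Answer: ..####
.#.#.#
..#.##
.#.###

Derivation:
(0,0): OLD=50 → NEW=0, ERR=50
(0,1): OLD=959/8 → NEW=0, ERR=959/8
(0,2): OLD=24121/128 → NEW=255, ERR=-8519/128
(0,3): OLD=278287/2048 → NEW=255, ERR=-243953/2048
(0,4): OLD=5239145/32768 → NEW=255, ERR=-3116695/32768
(0,5): OLD=108730847/524288 → NEW=255, ERR=-24962593/524288
(1,0): OLD=12813/128 → NEW=0, ERR=12813/128
(1,1): OLD=162715/1024 → NEW=255, ERR=-98405/1024
(1,2): OLD=1812599/32768 → NEW=0, ERR=1812599/32768
(1,3): OLD=18478923/131072 → NEW=255, ERR=-14944437/131072
(1,4): OLD=906156449/8388608 → NEW=0, ERR=906156449/8388608
(1,5): OLD=36834210327/134217728 → NEW=255, ERR=2608689687/134217728
(2,0): OLD=1249497/16384 → NEW=0, ERR=1249497/16384
(2,1): OLD=59749155/524288 → NEW=0, ERR=59749155/524288
(2,2): OLD=1482774697/8388608 → NEW=255, ERR=-656320343/8388608
(2,3): OLD=8378631969/67108864 → NEW=0, ERR=8378631969/67108864
(2,4): OLD=620402993251/2147483648 → NEW=255, ERR=72794663011/2147483648
(2,5): OLD=9437089243877/34359738368 → NEW=255, ERR=675355960037/34359738368
(3,0): OLD=857317641/8388608 → NEW=0, ERR=857317641/8388608
(3,1): OLD=10497330965/67108864 → NEW=255, ERR=-6615429355/67108864
(3,2): OLD=50978444655/536870912 → NEW=0, ERR=50978444655/536870912
(3,3): OLD=8659499069165/34359738368 → NEW=255, ERR=-102234214675/34359738368
(3,4): OLD=62336779323661/274877906944 → NEW=255, ERR=-7757086947059/274877906944
(3,5): OLD=1090340067435683/4398046511104 → NEW=255, ERR=-31161792895837/4398046511104
Row 0: ..####
Row 1: .#.#.#
Row 2: ..#.##
Row 3: .#.###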